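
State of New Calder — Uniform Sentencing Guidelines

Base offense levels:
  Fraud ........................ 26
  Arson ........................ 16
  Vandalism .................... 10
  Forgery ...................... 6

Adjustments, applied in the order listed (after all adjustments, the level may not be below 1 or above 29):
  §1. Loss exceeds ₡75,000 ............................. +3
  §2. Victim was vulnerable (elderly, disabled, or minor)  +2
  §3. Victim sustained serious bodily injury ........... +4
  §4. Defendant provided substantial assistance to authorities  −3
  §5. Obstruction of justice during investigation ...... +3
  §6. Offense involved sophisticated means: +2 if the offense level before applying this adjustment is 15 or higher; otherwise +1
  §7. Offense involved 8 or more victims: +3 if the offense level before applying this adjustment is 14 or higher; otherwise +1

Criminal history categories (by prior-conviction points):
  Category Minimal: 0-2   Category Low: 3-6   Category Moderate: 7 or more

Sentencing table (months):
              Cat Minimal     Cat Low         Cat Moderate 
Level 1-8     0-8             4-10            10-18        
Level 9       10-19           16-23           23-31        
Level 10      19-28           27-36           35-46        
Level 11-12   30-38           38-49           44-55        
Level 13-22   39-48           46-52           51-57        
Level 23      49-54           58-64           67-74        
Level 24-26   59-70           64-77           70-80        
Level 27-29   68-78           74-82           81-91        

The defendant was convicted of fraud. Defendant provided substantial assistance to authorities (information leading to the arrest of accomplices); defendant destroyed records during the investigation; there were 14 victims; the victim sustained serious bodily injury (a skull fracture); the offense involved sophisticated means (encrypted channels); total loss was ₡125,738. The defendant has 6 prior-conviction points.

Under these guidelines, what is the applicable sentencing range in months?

Base offense level for fraud: 26.
§1 applies: 26 + 3 = 29.
§3 applies: 29 + 4 = 33.
§4 applies: 33 − 3 = 30.
§5 applies: 30 + 3 = 33.
§6 applies (level before this adjustment is 33 ≥ 15, so +2): 33 + 2 = 35.
§7 applies (level before this adjustment is 35 ≥ 14, so +3): 35 + 3 = 38.
Level 38 exceeds the maximum of 29; capped at 29.
Final offense level: 29.
Criminal history: 6 prior points → Category Low (3-6).
Level 29 falls in the 27-29 band.
Grid: Level 27-29 × Category Low = 74-82 months.

74-82 months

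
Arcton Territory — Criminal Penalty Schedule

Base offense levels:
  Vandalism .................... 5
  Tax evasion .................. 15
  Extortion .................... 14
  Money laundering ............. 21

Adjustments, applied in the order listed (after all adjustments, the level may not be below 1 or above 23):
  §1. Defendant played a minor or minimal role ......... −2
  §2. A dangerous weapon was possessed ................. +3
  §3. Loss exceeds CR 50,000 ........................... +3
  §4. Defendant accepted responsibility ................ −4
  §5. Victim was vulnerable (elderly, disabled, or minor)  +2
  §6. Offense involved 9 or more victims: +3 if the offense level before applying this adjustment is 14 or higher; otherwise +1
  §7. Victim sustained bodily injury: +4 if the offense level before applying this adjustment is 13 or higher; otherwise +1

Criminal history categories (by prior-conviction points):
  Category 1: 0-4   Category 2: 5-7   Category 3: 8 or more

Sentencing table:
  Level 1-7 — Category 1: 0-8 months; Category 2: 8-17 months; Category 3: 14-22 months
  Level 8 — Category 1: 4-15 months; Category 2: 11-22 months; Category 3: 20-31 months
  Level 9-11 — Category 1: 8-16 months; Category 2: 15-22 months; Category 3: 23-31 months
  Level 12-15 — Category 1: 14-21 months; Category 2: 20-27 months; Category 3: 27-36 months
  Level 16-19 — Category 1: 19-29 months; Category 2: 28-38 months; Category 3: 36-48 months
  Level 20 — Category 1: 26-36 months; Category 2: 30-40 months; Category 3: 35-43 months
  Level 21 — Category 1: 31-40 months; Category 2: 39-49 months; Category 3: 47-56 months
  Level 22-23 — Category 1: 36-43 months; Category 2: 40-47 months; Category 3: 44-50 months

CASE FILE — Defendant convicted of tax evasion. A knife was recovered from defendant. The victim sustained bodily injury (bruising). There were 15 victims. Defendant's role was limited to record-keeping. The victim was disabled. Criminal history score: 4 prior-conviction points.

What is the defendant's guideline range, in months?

36-43 months

Base offense level for tax evasion: 15.
§1 applies: 15 − 2 = 13.
§2 applies: 13 + 3 = 16.
§5 applies: 16 + 2 = 18.
§6 applies (level before this adjustment is 18 ≥ 14, so +3): 18 + 3 = 21.
§7 applies (level before this adjustment is 21 ≥ 13, so +4): 21 + 4 = 25.
Level 25 exceeds the maximum of 23; capped at 23.
Final offense level: 23.
Criminal history: 4 prior points → Category 1 (0-4).
Level 23 falls in the 22-23 band.
Grid: Level 22-23 × Category 1 = 36-43 months.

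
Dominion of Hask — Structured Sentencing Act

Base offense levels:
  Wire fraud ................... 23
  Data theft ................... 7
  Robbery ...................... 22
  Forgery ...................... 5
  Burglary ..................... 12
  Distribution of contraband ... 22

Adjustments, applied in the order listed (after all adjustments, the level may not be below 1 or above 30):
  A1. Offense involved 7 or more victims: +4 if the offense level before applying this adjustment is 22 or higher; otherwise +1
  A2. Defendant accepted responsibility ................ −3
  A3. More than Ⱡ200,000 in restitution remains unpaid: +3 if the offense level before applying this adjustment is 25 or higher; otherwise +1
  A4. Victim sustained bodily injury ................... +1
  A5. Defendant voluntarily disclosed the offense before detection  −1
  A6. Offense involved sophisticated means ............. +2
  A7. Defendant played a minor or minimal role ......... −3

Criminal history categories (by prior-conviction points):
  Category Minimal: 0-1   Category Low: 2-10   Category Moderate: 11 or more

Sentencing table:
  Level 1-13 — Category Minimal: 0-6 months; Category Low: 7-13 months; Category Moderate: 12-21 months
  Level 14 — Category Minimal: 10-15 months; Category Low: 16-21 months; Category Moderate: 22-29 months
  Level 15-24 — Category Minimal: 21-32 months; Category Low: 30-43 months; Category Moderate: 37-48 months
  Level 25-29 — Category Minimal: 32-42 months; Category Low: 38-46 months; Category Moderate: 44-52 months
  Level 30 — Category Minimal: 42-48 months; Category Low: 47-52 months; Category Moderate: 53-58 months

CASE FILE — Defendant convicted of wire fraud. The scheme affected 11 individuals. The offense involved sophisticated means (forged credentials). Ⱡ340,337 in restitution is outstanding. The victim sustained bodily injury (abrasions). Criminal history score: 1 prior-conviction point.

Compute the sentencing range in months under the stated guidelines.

Base offense level for wire fraud: 23.
A1 applies (level before this adjustment is 23 ≥ 22, so +4): 23 + 4 = 27.
A2 does not apply.
A3 applies (level before this adjustment is 27 ≥ 25, so +3): 27 + 3 = 30.
A4 applies: 30 + 1 = 31.
A6 applies: 31 + 2 = 33.
Level 33 exceeds the maximum of 30; capped at 30.
Final offense level: 30.
Criminal history: 1 prior point → Category Minimal (0-1).
Level 30 falls in the 30 band.
Grid: Level 30 × Category Minimal = 42-48 months.

42-48 months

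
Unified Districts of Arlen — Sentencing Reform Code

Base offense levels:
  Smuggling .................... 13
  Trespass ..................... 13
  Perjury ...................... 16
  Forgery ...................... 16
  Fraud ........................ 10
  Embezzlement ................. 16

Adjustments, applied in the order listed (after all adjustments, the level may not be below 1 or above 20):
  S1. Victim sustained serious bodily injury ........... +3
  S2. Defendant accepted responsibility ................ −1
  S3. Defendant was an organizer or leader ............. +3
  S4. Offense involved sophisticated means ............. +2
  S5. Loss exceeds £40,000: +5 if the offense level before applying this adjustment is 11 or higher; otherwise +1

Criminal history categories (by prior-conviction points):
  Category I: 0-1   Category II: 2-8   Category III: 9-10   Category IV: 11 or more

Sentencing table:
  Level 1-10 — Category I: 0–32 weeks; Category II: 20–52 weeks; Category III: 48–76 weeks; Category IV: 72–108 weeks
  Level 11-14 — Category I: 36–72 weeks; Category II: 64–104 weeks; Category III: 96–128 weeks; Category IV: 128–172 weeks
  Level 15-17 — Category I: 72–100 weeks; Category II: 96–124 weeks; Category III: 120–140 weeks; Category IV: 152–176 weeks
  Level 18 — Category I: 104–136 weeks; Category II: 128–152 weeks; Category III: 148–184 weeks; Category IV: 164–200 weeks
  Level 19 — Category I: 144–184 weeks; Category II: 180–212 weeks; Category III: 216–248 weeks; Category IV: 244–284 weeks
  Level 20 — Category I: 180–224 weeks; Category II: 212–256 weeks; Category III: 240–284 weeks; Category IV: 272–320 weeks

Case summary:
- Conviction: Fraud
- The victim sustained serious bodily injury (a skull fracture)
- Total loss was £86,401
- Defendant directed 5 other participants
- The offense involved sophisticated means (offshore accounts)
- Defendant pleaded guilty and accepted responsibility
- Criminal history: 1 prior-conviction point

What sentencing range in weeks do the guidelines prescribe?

180-224 weeks

Base offense level for fraud: 10.
S1 applies: 10 + 3 = 13.
S2 applies: 13 − 1 = 12.
S3 applies: 12 + 3 = 15.
S4 applies: 15 + 2 = 17.
S5 applies (level before this adjustment is 17 ≥ 11, so +5): 17 + 5 = 22.
Level 22 exceeds the maximum of 20; capped at 20.
Final offense level: 20.
Criminal history: 1 prior point → Category I (0-1).
Level 20 falls in the 20 band.
Grid: Level 20 × Category I = 180-224 weeks.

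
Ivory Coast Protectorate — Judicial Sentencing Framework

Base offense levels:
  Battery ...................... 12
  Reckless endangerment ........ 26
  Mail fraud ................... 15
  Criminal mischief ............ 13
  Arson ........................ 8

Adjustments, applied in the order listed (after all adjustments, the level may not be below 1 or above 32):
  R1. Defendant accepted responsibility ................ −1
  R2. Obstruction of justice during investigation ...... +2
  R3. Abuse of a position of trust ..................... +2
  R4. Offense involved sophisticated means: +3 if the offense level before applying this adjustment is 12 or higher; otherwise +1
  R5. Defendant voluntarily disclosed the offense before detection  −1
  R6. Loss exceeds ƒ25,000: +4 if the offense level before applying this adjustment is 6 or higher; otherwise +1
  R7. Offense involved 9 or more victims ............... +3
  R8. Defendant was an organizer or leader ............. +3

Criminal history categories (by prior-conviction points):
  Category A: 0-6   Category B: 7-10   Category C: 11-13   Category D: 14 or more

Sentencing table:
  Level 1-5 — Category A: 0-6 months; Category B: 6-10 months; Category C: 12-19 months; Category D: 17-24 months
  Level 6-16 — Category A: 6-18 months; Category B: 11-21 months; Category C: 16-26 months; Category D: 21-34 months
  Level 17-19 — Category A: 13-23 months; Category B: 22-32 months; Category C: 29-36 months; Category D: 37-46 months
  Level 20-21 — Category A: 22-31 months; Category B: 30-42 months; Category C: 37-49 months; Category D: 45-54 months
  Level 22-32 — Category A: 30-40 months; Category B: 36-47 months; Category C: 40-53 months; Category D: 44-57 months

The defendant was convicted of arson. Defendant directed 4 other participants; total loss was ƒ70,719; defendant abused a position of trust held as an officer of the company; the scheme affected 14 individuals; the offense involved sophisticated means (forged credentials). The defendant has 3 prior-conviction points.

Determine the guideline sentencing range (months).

Base offense level for arson: 8.
R3 applies: 8 + 2 = 10.
R4 applies (level before this adjustment is 10 < 12, so +1): 10 + 1 = 11.
R6 applies (level before this adjustment is 11 ≥ 6, so +4): 11 + 4 = 15.
R7 applies: 15 + 3 = 18.
R8 applies: 18 + 3 = 21.
Final offense level: 21.
Criminal history: 3 prior points → Category A (0-6).
Level 21 falls in the 20-21 band.
Grid: Level 20-21 × Category A = 22-31 months.

22-31 months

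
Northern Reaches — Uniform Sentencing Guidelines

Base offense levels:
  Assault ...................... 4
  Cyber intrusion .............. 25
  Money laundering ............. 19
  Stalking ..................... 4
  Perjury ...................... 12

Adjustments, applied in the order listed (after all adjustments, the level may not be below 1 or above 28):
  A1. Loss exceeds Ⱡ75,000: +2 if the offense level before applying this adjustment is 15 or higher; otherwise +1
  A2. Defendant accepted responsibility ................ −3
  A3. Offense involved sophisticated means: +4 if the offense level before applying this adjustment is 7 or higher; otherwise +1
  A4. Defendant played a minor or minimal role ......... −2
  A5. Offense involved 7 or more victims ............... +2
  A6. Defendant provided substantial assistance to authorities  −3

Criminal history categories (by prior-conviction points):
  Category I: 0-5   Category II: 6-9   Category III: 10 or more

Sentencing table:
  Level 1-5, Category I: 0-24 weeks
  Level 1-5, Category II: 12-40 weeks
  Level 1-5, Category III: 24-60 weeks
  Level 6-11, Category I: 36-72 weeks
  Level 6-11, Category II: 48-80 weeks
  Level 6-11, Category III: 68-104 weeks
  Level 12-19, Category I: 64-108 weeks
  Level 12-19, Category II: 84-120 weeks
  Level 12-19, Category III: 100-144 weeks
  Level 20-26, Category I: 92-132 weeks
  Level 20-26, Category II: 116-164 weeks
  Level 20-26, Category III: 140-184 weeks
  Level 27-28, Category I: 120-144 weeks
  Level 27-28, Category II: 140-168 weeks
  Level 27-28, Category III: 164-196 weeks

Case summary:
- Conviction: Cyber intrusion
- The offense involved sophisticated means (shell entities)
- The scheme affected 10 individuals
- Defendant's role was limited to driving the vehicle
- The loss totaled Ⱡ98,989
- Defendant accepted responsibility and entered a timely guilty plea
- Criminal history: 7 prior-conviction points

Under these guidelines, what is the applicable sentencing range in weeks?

140-168 weeks

Base offense level for cyber intrusion: 25.
A1 applies (level before this adjustment is 25 ≥ 15, so +2): 25 + 2 = 27.
A2 applies: 27 − 3 = 24.
A3 applies (level before this adjustment is 24 ≥ 7, so +4): 24 + 4 = 28.
A4 applies: 28 − 2 = 26.
A5 applies: 26 + 2 = 28.
A6 does not apply.
Final offense level: 28.
Criminal history: 7 prior points → Category II (6-9).
Level 28 falls in the 27-28 band.
Grid: Level 27-28 × Category II = 140-168 weeks.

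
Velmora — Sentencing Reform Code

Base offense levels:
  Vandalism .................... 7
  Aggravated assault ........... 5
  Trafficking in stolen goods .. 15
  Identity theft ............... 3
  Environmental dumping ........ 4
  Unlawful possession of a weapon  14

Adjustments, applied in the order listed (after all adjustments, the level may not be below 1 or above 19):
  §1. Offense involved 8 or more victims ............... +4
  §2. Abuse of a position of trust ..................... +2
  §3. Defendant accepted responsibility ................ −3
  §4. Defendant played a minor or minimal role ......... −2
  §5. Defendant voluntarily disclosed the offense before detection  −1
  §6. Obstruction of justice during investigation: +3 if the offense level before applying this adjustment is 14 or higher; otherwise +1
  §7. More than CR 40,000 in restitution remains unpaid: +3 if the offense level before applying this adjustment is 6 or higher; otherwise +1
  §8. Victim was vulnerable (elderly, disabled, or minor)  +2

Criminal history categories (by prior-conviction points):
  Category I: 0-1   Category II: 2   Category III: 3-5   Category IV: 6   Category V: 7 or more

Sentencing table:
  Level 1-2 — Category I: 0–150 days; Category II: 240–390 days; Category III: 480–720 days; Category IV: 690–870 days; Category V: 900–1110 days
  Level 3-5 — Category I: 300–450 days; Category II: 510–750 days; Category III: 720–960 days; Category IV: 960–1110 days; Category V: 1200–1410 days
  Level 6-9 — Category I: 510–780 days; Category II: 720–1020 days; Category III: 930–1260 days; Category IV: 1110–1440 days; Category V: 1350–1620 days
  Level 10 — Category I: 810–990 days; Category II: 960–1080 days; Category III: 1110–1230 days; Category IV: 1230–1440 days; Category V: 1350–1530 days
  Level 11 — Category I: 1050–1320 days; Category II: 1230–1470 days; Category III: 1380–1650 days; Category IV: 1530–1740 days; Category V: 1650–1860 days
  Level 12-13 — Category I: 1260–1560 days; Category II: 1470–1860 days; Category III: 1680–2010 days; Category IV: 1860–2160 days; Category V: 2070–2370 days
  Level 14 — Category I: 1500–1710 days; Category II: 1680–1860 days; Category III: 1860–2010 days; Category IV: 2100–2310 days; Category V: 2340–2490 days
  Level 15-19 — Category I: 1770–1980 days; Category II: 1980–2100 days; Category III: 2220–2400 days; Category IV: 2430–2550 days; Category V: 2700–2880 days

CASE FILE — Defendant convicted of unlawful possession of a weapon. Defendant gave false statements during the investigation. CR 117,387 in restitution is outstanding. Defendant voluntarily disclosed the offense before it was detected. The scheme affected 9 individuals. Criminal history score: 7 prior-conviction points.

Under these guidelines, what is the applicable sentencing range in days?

2700-2880 days

Base offense level for unlawful possession of a weapon: 14.
§1 applies: 14 + 4 = 18.
§2 does not apply.
§3 does not apply.
§5 applies: 18 − 1 = 17.
§6 applies (level before this adjustment is 17 ≥ 14, so +3): 17 + 3 = 20.
§7 applies (level before this adjustment is 20 ≥ 6, so +3): 20 + 3 = 23.
Level 23 exceeds the maximum of 19; capped at 19.
Final offense level: 19.
Criminal history: 7 prior points → Category V (7+).
Level 19 falls in the 15-19 band.
Grid: Level 15-19 × Category V = 2700-2880 days.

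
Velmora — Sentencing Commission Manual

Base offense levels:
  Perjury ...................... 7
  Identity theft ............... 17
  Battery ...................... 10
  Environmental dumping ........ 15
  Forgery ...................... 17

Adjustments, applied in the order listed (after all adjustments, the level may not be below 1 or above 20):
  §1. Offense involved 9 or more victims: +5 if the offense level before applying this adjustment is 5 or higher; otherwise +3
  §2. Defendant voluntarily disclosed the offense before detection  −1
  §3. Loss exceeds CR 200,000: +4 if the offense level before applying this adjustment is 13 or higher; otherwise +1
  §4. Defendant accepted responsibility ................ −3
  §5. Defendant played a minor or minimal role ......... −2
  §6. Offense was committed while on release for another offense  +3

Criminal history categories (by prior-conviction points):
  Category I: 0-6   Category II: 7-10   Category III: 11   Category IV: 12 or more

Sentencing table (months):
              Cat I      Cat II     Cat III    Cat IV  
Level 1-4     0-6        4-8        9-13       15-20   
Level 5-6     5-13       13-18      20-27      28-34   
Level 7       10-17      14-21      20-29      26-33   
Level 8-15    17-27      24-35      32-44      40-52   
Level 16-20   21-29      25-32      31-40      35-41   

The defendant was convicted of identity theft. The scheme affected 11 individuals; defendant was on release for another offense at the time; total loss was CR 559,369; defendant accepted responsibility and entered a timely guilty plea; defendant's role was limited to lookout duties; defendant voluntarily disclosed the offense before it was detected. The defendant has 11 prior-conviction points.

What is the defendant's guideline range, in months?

31-40 months

Base offense level for identity theft: 17.
§1 applies (level before this adjustment is 17 ≥ 5, so +5): 17 + 5 = 22.
§2 applies: 22 − 1 = 21.
§3 applies (level before this adjustment is 21 ≥ 13, so +4): 21 + 4 = 25.
§4 applies: 25 − 3 = 22.
§5 applies: 22 − 2 = 20.
§6 applies: 20 + 3 = 23.
Level 23 exceeds the maximum of 20; capped at 20.
Final offense level: 20.
Criminal history: 11 prior points → Category III (11).
Level 20 falls in the 16-20 band.
Grid: Level 16-20 × Category III = 31-40 months.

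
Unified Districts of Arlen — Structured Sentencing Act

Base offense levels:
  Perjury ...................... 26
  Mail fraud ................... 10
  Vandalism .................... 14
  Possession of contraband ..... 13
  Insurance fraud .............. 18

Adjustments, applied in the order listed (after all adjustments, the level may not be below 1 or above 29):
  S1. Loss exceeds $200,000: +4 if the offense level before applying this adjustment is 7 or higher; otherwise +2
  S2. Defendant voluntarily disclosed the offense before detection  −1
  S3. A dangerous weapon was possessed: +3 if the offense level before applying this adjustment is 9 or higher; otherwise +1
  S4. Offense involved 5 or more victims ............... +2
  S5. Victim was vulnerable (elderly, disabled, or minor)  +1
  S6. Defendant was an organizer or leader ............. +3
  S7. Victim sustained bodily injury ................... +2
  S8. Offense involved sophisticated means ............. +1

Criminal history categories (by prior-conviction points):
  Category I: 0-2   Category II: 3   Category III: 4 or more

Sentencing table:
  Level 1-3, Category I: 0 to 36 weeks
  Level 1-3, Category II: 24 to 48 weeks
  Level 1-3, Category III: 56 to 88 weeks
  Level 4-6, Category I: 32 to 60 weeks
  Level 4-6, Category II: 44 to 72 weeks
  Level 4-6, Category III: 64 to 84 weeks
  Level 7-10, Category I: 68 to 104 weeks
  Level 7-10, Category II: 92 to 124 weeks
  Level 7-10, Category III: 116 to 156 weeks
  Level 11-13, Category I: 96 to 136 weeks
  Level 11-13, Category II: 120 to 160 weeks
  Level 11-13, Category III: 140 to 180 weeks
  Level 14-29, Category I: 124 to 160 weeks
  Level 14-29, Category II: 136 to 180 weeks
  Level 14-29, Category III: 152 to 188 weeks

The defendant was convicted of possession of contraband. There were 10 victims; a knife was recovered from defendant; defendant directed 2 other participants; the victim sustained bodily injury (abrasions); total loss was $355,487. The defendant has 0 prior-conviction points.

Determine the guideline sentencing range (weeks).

124-160 weeks

Base offense level for possession of contraband: 13.
S1 applies (level before this adjustment is 13 ≥ 7, so +4): 13 + 4 = 17.
S2 does not apply.
S3 applies (level before this adjustment is 17 ≥ 9, so +3): 17 + 3 = 20.
S4 applies: 20 + 2 = 22.
S6 applies: 22 + 3 = 25.
S7 applies: 25 + 2 = 27.
Final offense level: 27.
Criminal history: 0 prior points → Category I (0-2).
Level 27 falls in the 14-29 band.
Grid: Level 14-29 × Category I = 124-160 weeks.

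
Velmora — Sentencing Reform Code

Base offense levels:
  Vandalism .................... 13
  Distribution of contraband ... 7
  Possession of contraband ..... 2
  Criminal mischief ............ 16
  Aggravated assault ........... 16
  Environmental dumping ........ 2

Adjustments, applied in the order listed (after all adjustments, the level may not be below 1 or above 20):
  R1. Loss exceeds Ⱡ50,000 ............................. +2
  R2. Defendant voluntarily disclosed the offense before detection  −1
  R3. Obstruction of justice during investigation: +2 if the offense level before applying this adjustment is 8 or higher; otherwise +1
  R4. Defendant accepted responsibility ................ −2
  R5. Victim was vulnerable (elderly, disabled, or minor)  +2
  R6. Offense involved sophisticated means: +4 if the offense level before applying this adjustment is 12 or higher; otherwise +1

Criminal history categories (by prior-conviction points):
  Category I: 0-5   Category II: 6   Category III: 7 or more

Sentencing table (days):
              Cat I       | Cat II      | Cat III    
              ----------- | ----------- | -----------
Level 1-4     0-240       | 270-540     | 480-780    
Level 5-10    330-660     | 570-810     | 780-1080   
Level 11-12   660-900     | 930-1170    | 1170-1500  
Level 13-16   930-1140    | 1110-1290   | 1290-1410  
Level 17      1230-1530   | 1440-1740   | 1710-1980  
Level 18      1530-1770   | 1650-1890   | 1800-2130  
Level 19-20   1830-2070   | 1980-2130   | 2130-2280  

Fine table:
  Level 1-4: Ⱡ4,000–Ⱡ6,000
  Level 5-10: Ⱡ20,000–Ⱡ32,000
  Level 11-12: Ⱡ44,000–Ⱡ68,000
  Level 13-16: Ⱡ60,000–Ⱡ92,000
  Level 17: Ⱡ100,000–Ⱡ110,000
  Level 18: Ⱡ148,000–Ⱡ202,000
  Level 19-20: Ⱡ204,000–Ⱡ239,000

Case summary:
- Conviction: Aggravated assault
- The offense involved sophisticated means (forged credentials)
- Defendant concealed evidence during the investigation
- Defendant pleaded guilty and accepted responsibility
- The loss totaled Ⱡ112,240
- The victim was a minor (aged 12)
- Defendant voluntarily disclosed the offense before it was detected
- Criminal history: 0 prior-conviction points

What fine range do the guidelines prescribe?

Ⱡ204,000–Ⱡ239,000

Base offense level for aggravated assault: 16.
R1 applies: 16 + 2 = 18.
R2 applies: 18 − 1 = 17.
R3 applies (level before this adjustment is 17 ≥ 8, so +2): 17 + 2 = 19.
R4 applies: 19 − 2 = 17.
R5 applies: 17 + 2 = 19.
R6 applies (level before this adjustment is 19 ≥ 12, so +4): 19 + 4 = 23.
Level 23 exceeds the maximum of 20; capped at 20.
Final offense level: 20.
Level 20 falls in the 19-20 band.
Fine table: Level 19-20 → Ⱡ204,000–Ⱡ239,000.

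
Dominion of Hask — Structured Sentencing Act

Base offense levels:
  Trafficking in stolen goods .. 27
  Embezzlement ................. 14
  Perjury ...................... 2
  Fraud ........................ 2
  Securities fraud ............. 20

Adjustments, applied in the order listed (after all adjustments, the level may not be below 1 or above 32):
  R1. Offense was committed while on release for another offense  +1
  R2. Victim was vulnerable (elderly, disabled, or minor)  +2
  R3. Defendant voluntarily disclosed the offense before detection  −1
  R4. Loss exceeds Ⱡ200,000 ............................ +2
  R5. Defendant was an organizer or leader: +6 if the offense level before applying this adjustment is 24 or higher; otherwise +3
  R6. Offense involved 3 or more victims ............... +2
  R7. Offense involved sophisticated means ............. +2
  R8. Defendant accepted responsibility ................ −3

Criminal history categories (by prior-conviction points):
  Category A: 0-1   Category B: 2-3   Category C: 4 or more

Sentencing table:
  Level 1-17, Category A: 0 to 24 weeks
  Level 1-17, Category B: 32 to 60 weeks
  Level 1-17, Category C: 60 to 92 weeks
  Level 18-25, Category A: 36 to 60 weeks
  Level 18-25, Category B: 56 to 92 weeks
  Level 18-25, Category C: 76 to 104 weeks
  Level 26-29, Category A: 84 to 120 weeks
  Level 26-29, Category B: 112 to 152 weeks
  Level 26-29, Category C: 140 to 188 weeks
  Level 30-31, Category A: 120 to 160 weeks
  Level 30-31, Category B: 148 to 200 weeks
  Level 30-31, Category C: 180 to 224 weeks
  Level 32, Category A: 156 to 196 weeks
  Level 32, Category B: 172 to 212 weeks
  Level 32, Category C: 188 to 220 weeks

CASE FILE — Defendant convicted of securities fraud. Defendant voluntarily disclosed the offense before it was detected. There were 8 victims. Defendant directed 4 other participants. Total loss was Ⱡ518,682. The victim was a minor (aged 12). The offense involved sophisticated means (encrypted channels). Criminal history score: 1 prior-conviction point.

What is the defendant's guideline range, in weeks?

120-160 weeks

Base offense level for securities fraud: 20.
R1 does not apply.
R2 applies: 20 + 2 = 22.
R3 applies: 22 − 1 = 21.
R4 applies: 21 + 2 = 23.
R5 applies (level before this adjustment is 23 < 24, so +3): 23 + 3 = 26.
R6 applies: 26 + 2 = 28.
R7 applies: 28 + 2 = 30.
R8 does not apply.
Final offense level: 30.
Criminal history: 1 prior point → Category A (0-1).
Level 30 falls in the 30-31 band.
Grid: Level 30-31 × Category A = 120-160 weeks.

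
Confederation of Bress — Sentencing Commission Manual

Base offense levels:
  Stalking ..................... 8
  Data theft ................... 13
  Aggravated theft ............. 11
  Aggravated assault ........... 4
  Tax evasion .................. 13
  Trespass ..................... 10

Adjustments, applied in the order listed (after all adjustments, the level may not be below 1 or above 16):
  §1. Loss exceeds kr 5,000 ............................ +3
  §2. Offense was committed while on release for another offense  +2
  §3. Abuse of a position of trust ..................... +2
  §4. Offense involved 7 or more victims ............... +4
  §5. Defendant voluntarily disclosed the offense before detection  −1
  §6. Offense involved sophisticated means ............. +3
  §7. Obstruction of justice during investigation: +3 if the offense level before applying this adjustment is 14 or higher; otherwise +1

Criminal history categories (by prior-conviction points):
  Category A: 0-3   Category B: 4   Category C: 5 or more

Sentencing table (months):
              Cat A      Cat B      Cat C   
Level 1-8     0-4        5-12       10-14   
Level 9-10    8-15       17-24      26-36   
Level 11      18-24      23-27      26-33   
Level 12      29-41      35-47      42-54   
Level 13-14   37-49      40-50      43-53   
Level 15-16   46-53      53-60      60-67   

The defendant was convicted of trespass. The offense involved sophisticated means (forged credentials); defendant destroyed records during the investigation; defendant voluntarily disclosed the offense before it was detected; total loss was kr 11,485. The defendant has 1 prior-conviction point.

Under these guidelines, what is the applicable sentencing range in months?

Base offense level for trespass: 10.
§1 applies: 10 + 3 = 13.
§5 applies: 13 − 1 = 12.
§6 applies: 12 + 3 = 15.
§7 applies (level before this adjustment is 15 ≥ 14, so +3): 15 + 3 = 18.
Level 18 exceeds the maximum of 16; capped at 16.
Final offense level: 16.
Criminal history: 1 prior point → Category A (0-3).
Level 16 falls in the 15-16 band.
Grid: Level 15-16 × Category A = 46-53 months.

46-53 months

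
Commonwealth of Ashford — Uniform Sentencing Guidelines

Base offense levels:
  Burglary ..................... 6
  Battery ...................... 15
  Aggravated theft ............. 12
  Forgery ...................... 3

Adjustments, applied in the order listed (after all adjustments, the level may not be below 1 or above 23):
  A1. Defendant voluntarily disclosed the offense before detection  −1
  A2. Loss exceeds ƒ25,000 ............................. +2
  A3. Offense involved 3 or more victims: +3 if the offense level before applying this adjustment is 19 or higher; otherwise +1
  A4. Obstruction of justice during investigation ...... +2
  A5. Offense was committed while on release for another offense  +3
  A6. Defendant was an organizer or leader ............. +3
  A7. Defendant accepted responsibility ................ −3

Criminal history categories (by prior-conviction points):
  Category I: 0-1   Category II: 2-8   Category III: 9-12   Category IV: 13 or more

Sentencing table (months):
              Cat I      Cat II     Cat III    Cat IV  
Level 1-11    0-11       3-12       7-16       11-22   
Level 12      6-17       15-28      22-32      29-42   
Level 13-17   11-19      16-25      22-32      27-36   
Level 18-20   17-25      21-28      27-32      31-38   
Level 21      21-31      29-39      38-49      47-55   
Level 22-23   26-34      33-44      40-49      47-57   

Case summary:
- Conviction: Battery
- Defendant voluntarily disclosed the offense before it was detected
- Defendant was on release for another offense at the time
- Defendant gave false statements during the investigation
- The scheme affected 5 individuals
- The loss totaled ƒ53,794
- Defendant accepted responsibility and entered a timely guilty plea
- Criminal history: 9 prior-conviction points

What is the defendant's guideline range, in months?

Base offense level for battery: 15.
A1 applies: 15 − 1 = 14.
A2 applies: 14 + 2 = 16.
A3 applies (level before this adjustment is 16 < 19, so +1): 16 + 1 = 17.
A4 applies: 17 + 2 = 19.
A5 applies: 19 + 3 = 22.
A6 does not apply.
A7 applies: 22 − 3 = 19.
Final offense level: 19.
Criminal history: 9 prior points → Category III (9-12).
Level 19 falls in the 18-20 band.
Grid: Level 18-20 × Category III = 27-32 months.

27-32 months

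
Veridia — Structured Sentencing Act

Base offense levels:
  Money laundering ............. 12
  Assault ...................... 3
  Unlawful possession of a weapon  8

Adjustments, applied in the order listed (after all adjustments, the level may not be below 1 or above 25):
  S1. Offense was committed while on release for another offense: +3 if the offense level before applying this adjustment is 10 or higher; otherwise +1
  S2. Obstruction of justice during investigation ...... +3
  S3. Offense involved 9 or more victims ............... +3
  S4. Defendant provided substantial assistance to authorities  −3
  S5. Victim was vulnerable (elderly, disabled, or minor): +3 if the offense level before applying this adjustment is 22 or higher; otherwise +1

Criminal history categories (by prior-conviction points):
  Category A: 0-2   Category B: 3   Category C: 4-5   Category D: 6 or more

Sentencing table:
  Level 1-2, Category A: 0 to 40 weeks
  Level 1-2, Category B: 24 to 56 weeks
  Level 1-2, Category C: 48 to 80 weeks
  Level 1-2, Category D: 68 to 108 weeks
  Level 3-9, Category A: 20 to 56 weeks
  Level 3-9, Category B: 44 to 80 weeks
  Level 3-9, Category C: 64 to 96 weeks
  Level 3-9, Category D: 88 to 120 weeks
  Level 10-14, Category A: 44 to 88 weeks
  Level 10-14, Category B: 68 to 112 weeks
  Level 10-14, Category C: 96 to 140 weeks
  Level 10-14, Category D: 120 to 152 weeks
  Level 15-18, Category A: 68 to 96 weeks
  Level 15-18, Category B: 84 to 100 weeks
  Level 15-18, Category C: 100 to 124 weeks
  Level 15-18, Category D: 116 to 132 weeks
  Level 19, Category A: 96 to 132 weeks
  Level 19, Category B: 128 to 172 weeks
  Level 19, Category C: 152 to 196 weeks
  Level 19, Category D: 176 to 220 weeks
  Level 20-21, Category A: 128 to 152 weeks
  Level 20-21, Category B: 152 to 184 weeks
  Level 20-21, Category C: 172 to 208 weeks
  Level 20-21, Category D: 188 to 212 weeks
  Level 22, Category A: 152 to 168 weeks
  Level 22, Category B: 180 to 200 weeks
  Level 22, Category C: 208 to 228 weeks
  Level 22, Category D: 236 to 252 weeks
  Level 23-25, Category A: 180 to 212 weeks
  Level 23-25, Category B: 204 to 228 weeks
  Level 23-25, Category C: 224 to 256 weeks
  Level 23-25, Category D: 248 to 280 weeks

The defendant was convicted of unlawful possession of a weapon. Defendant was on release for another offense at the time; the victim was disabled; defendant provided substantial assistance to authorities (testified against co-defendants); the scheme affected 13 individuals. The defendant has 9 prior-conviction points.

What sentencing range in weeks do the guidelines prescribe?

Base offense level for unlawful possession of a weapon: 8.
S1 applies (level before this adjustment is 8 < 10, so +1): 8 + 1 = 9.
S2 does not apply.
S3 applies: 9 + 3 = 12.
S4 applies: 12 − 3 = 9.
S5 applies (level before this adjustment is 9 < 22, so +1): 9 + 1 = 10.
Final offense level: 10.
Criminal history: 9 prior points → Category D (6+).
Level 10 falls in the 10-14 band.
Grid: Level 10-14 × Category D = 120-152 weeks.

120-152 weeks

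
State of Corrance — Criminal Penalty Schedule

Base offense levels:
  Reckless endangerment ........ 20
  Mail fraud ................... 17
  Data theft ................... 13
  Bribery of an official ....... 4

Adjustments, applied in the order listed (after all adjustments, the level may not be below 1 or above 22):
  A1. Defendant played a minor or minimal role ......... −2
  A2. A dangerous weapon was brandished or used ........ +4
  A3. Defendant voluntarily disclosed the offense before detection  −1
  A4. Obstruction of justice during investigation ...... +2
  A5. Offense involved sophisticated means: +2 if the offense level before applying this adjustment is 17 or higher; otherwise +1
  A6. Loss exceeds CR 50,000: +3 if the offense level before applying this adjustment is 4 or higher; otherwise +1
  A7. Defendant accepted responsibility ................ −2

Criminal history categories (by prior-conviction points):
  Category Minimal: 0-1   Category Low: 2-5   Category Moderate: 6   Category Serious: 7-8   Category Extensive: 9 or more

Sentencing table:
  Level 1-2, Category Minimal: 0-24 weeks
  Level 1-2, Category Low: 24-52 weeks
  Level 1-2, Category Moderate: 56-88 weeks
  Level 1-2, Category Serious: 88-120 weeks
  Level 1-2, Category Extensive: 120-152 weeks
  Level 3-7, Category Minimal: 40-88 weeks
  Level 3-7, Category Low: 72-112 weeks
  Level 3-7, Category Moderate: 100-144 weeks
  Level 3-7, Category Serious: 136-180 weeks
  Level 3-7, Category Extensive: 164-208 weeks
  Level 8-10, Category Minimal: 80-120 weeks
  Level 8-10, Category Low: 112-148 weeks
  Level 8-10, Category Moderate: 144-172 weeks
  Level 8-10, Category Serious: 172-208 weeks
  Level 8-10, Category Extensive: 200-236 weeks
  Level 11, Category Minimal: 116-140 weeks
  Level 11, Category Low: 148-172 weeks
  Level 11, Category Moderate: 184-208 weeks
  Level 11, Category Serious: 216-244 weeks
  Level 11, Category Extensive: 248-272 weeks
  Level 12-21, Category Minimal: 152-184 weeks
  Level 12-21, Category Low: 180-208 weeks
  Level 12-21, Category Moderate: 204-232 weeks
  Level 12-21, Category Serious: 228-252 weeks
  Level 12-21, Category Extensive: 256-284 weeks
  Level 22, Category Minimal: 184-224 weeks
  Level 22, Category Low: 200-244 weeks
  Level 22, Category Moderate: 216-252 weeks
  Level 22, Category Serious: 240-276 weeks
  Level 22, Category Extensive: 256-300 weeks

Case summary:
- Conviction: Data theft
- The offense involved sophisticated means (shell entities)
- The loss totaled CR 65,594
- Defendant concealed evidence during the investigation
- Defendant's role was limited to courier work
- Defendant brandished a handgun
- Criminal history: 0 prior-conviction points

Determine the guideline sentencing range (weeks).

184-224 weeks

Base offense level for data theft: 13.
A1 applies: 13 − 2 = 11.
A2 applies: 11 + 4 = 15.
A4 applies: 15 + 2 = 17.
A5 applies (level before this adjustment is 17 ≥ 17, so +2): 17 + 2 = 19.
A6 applies (level before this adjustment is 19 ≥ 4, so +3): 19 + 3 = 22.
A7 does not apply.
Final offense level: 22.
Criminal history: 0 prior points → Category Minimal (0-1).
Level 22 falls in the 22 band.
Grid: Level 22 × Category Minimal = 184-224 weeks.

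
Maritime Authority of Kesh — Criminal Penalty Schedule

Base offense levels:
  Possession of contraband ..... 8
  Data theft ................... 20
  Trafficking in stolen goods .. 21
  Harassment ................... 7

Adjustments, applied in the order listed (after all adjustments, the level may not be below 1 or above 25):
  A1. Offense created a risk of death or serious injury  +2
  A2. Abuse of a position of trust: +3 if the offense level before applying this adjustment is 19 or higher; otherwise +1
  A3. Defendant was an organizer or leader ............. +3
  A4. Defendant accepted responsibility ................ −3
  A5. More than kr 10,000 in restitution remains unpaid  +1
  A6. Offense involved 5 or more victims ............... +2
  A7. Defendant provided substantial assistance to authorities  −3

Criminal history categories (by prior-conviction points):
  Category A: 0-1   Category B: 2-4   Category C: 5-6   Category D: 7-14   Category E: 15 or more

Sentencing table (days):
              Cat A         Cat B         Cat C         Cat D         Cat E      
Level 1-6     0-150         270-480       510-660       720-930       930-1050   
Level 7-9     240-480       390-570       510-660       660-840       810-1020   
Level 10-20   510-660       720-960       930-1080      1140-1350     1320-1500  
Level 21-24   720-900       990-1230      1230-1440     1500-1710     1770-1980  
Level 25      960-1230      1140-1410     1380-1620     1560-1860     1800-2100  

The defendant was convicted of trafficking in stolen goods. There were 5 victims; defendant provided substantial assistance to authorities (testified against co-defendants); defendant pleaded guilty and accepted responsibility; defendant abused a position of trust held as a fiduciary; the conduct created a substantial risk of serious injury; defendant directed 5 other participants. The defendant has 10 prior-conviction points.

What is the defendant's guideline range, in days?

1560-1860 days

Base offense level for trafficking in stolen goods: 21.
A1 applies: 21 + 2 = 23.
A2 applies (level before this adjustment is 23 ≥ 19, so +3): 23 + 3 = 26.
A3 applies: 26 + 3 = 29.
A4 applies: 29 − 3 = 26.
A5 does not apply.
A6 applies: 26 + 2 = 28.
A7 applies: 28 − 3 = 25.
Final offense level: 25.
Criminal history: 10 prior points → Category D (7-14).
Level 25 falls in the 25 band.
Grid: Level 25 × Category D = 1560-1860 days.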